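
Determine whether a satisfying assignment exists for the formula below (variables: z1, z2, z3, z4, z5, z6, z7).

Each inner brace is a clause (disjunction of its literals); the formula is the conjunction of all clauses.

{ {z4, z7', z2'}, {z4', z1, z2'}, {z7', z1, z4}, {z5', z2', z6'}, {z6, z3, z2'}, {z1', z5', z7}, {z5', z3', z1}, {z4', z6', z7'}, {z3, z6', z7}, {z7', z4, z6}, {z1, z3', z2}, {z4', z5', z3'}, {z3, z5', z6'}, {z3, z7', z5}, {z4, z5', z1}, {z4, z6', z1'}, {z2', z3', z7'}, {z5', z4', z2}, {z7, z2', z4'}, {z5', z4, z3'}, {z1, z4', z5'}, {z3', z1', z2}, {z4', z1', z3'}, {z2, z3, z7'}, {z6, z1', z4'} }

Satisfiable

Branch on z4: set z4 = 0.
Branch on z7: set z7 = 0.
Branch on z1: set z1 = 0.
From the singleton clause (z5'), z5 = 0.
Branch on z3: set z3 = 1.
From the singleton clause (z2), z2 = 1.
No clause remains; z6 is free.
A satisfying assignment: z1=0; z2=1; z3=1; z4=0; z5=0; z6=1; z7=0.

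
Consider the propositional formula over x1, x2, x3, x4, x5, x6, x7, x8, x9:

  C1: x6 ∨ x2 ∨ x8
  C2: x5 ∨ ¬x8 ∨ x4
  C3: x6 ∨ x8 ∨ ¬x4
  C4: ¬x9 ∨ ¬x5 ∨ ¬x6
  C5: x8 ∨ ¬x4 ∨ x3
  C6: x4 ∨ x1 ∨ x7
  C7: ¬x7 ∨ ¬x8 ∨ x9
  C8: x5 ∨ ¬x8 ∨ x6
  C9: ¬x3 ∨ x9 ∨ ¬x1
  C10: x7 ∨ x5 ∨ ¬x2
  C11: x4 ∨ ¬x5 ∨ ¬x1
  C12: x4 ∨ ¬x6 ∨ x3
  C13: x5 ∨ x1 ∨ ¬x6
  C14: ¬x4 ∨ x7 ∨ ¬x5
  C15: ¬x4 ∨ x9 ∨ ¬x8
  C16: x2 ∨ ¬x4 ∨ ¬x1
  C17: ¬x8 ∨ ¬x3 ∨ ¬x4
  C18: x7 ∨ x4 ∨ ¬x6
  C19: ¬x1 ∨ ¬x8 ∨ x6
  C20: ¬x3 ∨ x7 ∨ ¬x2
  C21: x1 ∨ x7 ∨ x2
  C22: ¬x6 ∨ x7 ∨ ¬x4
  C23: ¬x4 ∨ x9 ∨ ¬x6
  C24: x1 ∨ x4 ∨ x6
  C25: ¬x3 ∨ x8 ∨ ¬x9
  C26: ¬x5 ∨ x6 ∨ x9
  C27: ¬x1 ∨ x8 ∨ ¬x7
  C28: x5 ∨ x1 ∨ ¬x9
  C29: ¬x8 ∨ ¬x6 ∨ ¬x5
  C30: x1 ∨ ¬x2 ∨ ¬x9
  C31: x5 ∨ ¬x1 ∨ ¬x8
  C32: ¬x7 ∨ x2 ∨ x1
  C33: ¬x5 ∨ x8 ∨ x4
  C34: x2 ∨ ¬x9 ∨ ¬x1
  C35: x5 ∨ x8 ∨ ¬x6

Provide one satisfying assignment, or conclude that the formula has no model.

Case x6 = True:
Case x9 = False:
From the singleton clause (¬x4), x4 = False.
From the singleton clause (x3), x3 = True.
From the singleton clause (¬x1), x1 = False.
From the singleton clause (x7), x7 = True.
From the singleton clause (¬x8), x8 = False.
From the singleton clause (x5), x5 = True.
That conflicts with the unit clause (¬x5).
That branch fails; take x9 = True instead.
From the singleton clause (¬x5), x5 = False.
From the singleton clause (x1), x1 = True.
From the singleton clause (¬x8), x8 = False.
That conflicts with the unit clause (x8).
Neither x9 = True nor x9 = False works.
That branch fails; take x6 = False instead.
Case x2 = True:
Case x8 = True:
From the singleton clause (x5), x5 = True.
From the singleton clause (¬x1), x1 = False.
From the singleton clause (x4), x4 = True.
From the singleton clause (x7), x7 = True.
From the singleton clause (x9), x9 = True.
That conflicts with the unit clause (¬x9).
That branch fails; take x8 = False instead.
From the singleton clause (¬x4), x4 = False.
From the singleton clause (x1), x1 = True.
From the singleton clause (¬x5), x5 = False.
From the singleton clause (x7), x7 = True.
That conflicts with the unit clause (¬x7).
Neither x8 = True nor x8 = False works.
That branch fails; take x2 = False instead.
From the singleton clause (x8), x8 = True.
From the singleton clause (x5), x5 = True.
From the singleton clause (¬x1), x1 = False.
From the singleton clause (x7), x7 = True.
That conflicts with the unit clause (¬x7).
Neither x2 = True nor x2 = False works.
Neither x6 = True nor x6 = False works.

UNSATISFIABLE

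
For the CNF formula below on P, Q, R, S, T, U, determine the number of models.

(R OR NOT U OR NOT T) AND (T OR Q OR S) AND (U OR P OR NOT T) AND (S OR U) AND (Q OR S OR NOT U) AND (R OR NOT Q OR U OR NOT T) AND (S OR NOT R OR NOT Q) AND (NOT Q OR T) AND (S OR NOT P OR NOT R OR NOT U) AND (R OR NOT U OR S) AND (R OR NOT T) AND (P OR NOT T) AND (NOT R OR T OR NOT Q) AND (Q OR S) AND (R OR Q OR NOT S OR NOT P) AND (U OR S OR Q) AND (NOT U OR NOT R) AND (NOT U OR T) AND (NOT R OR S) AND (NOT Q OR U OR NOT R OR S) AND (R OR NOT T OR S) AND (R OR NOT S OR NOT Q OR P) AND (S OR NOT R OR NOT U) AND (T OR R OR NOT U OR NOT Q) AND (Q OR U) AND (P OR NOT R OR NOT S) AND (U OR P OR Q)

There are 2^6 = 64 truth assignments over (P, Q, R, S, T, U).
Split on R. With R = true, the clauses containing R are satisfied and NOT R drops from the rest; 1 of the 2^5 = 32 assignments to the other variables satisfy what remains.
With R = false, by the same count on the reduced clause set, 0 assignments work.
(One model: P=T, Q=T, R=T, S=T, T=T, U=F.)
Total: 1 + 0 = 1.

1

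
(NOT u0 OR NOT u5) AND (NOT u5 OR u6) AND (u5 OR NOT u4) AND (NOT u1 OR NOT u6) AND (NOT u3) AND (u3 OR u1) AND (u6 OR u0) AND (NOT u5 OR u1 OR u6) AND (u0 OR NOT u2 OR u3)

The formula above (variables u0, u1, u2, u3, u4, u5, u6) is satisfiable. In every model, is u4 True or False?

False

Suppose u4 = true.
The clause (u5) is unit, so u5 = true.
The clause (NOT u0) is unit, so u0 = false.
The clause (u6) is unit, so u6 = true.
The clause (NOT u1) is unit, so u1 = false.
The clause (NOT u3) is unit, so u3 = false.
Now (u3) is unsatisfied and unit — conflict.
So every satisfying assignment has u4 = False.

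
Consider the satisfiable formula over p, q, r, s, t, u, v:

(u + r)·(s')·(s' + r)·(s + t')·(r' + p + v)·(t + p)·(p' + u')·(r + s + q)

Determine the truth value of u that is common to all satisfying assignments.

False

Suppose u = 1.
From the singleton clause (s'), s = 0.
From the singleton clause (t'), t = 0.
From the singleton clause (p), p = 1.
That conflicts with the unit clause (p').
So every satisfying assignment has u = False.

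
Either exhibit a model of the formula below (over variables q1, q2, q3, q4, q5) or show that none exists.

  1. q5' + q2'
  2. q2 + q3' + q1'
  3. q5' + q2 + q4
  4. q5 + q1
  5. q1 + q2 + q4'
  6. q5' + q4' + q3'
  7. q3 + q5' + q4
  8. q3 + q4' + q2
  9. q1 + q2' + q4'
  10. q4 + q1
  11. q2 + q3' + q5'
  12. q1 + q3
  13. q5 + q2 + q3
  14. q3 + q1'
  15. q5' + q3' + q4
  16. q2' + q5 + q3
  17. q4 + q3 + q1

Suppose q5 = 0.
Unit clause (q1) forces q1 = 1.
Unit clause (q3) forces q3 = 1.
Unit clause (q2) forces q2 = 1.
No clause remains; q4 is free.

q1=1, q2=1, q3=1, q4=0, q5=0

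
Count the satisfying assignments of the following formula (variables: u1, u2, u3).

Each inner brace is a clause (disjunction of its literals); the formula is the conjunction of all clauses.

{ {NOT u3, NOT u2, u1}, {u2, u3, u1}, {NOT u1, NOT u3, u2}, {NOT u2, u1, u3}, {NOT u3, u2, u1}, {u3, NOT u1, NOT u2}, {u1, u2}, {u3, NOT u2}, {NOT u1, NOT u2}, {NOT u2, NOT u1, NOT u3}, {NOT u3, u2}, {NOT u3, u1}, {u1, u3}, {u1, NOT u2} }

1

There are 2^3 = 8 truth assignments over (u1, u2, u3).
Check each against the 14 clauses (columns in the order u1, u2, u3):
  F F F  ✗ fails (u2 OR u3 OR u1)
  F F T  ✗ fails (NOT u3 OR u2 OR u1)
  F T F  ✗ fails (NOT u2 OR u1 OR u3)
  F T T  ✗ fails (NOT u3 OR NOT u2 OR u1)
  T F F  ✓ satisfies all
  T F T  ✗ fails (NOT u1 OR NOT u3 OR u2)
  T T F  ✗ fails (u3 OR NOT u1 OR NOT u2)
  T T T  ✗ fails (NOT u1 OR NOT u2)
1 of the 8 rows is a model.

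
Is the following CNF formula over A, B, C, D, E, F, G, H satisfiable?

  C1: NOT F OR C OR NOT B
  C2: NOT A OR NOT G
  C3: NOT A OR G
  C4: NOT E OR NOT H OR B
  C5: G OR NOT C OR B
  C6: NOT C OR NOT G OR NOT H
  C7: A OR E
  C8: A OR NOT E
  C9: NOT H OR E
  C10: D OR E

Suppose A = false.
The clause (E) is unit, so E = true.
Now (NOT E) is unsatisfied and unit — conflict.
Undo A and try A = true.
The clause (NOT G) is unit, so G = false.
Now (G) is unsatisfied and unit — conflict.
Either choice for A ends in contradiction.
No assignment satisfies every clause.

No, unsatisfiable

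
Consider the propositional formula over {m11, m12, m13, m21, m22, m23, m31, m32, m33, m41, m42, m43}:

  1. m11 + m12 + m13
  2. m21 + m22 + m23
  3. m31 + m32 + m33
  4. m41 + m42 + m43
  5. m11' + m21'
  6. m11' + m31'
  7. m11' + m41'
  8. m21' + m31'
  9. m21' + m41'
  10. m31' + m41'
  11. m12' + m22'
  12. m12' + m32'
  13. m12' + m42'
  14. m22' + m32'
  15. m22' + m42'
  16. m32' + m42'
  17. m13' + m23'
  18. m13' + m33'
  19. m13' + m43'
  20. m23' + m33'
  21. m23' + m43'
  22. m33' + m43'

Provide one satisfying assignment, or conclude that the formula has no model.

UNSATISFIABLE

Suppose m11 = 0.
Suppose m12 = 1.
(m22') alone gives m22 = 0.
(m32') alone gives m32 = 0.
(m42') alone gives m42 = 0.
Suppose m21 = 1.
(m31') alone gives m31 = 0.
(m33) alone gives m33 = 1.
(m41') alone gives m41 = 0.
(m43) alone gives m43 = 1.
That conflicts with the unit clause (m43').
So m21 must be the other value — set m21 = 0.
(m23) alone gives m23 = 1.
(m13') alone gives m13 = 0.
(m33') alone gives m33 = 0.
(m31) alone gives m31 = 1.
(m41') alone gives m41 = 0.
(m43) alone gives m43 = 1.
That conflicts with the unit clause (m43').
Both values of m21 lead to a conflict.
So m12 must be the other value — set m12 = 0.
(m13) alone gives m13 = 1.
(m23') alone gives m23 = 0.
(m33') alone gives m33 = 0.
(m43') alone gives m43 = 0.
Suppose m21 = 1.
(m31') alone gives m31 = 0.
(m32) alone gives m32 = 1.
(m41') alone gives m41 = 0.
(m42) alone gives m42 = 1.
That conflicts with the unit clause (m42').
So m21 must be the other value — set m21 = 0.
(m22) alone gives m22 = 1.
(m32') alone gives m32 = 0.
(m31) alone gives m31 = 1.
(m41') alone gives m41 = 0.
(m42) alone gives m42 = 1.
That conflicts with the unit clause (m42').
Both values of m21 lead to a conflict.
Both values of m12 lead to a conflict.
So m11 must be the other value — set m11 = 1.
(m21') alone gives m21 = 0.
(m31') alone gives m31 = 0.
(m41') alone gives m41 = 0.
Suppose m22 = 1.
(m12') alone gives m12 = 0.
(m32') alone gives m32 = 0.
(m33) alone gives m33 = 1.
(m42') alone gives m42 = 0.
(m43) alone gives m43 = 1.
That conflicts with the unit clause (m43').
So m22 must be the other value — set m22 = 0.
(m23) alone gives m23 = 1.
(m13') alone gives m13 = 0.
(m33') alone gives m33 = 0.
(m32) alone gives m32 = 1.
(m12') alone gives m12 = 0.
(m42') alone gives m42 = 0.
(m43) alone gives m43 = 1.
That conflicts with the unit clause (m43').
Both values of m22 lead to a conflict.
Both values of m11 lead to a conflict.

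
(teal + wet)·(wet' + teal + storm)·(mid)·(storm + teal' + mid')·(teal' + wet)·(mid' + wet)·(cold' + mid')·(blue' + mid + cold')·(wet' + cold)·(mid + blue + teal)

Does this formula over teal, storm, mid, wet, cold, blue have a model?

(mid) alone gives mid = 1.
(wet) alone gives wet = 1.
(cold') alone gives cold = 0.
That conflicts with the unit clause (cold).
No assignment satisfies every clause.

No, unsatisfiable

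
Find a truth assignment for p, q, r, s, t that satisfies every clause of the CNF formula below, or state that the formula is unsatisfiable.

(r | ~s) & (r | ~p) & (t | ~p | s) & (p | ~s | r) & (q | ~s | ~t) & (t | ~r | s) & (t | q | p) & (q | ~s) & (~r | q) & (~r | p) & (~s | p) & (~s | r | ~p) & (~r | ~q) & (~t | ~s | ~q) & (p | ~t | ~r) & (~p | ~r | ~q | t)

Suppose r = 0.
(~s) alone gives s = 0.
(~p) alone gives p = 0.
Suppose t = 1.
All clauses hold; q can take either value.

p=0, q=0, r=0, s=0, t=1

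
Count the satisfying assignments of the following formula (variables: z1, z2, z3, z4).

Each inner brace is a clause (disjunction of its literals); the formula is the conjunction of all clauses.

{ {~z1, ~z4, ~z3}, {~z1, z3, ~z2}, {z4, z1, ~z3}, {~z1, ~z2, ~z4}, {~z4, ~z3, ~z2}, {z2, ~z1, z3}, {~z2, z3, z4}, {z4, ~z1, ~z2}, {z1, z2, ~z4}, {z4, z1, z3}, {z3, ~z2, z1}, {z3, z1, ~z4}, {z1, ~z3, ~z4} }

1

There are 2^4 = 16 truth assignments over (z1, z2, z3, z4).
Check each against the 13 clauses (columns in the order z1, z2, z3, z4):
  F F F F  ✗ fails (z4 | z1 | z3)
  F F F T  ✗ fails (z1 | z2 | ~z4)
  F F T F  ✗ fails (z4 | z1 | ~z3)
  F F T T  ✗ fails (z1 | z2 | ~z4)
  F T F F  ✗ fails (~z2 | z3 | z4)
  F T F T  ✗ fails (z3 | ~z2 | z1)
  F T T F  ✗ fails (z4 | z1 | ~z3)
  F T T T  ✗ fails (~z4 | ~z3 | ~z2)
  T F F F  ✗ fails (z2 | ~z1 | z3)
  T F F T  ✗ fails (z2 | ~z1 | z3)
  T F T F  ✓ satisfies all
  T F T T  ✗ fails (~z1 | ~z4 | ~z3)
  T T F F  ✗ fails (~z1 | z3 | ~z2)
  T T F T  ✗ fails (~z1 | z3 | ~z2)
  T T T F  ✗ fails (z4 | ~z1 | ~z2)
  T T T T  ✗ fails (~z1 | ~z4 | ~z3)
1 of the 16 rows is a model.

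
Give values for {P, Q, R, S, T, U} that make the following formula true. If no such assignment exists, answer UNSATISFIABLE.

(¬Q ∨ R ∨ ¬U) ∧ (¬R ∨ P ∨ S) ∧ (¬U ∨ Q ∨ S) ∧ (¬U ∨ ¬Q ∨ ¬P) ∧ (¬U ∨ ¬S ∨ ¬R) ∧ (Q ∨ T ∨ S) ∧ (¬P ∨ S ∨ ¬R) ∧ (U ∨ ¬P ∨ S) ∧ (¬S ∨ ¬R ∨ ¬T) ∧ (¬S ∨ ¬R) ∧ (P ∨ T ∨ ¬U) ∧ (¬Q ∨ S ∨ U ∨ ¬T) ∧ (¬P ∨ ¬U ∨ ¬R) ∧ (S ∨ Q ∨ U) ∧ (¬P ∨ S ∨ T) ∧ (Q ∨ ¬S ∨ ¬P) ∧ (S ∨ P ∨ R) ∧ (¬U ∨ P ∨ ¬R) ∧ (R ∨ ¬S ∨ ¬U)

Case S = True:
Unit clause (¬R) forces R = False.
Unit clause (¬U) forces U = False.
Case Q = False:
Unit clause (¬P) forces P = False.
All clauses hold; T can take either value.

P=False,  Q=False,  R=False,  S=True,  T=False,  U=False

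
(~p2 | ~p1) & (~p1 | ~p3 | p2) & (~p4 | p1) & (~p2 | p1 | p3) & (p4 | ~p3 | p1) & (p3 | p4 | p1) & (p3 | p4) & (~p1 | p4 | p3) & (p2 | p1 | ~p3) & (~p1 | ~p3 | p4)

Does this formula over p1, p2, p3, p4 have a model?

Yes

Branch on p2: set p2 = 0.
Branch on p1: set p1 = 1.
From the singleton clause (~p3), p3 = 0.
From the singleton clause (p4), p4 = 1.
Every clause now holds.
A satisfying assignment: p1: 1; p2: 0; p3: 0; p4: 1.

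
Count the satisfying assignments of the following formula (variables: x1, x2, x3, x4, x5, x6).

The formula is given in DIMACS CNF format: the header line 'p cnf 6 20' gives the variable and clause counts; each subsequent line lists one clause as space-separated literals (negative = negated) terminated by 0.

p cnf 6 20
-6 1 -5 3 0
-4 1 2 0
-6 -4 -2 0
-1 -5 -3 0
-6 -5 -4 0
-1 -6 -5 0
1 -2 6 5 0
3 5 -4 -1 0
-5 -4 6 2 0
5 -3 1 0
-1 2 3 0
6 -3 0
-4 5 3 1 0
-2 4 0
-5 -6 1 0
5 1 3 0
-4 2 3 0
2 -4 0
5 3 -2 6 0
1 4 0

3

There are 2^6 = 64 truth assignments over (x1, x2, x3, x4, x5, x6).
Split on x3. With x3 = True, the clauses containing x3 are satisfied and ¬x3 drops from the rest; 1 of the 2^5 = 32 assignments to the other variables satisfy what remains.
With x3 = False, by the same count on the reduced clause set, 2 assignments work.
Total: 1 + 2 = 3.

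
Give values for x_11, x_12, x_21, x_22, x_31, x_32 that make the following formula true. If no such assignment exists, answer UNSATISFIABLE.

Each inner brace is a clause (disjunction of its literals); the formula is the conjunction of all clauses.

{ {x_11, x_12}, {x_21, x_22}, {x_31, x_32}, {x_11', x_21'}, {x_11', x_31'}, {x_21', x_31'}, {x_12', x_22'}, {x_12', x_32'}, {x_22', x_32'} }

Case x_11 = 1:
The clause (x_21') is unit, so x_21 = 0.
The clause (x_22) is unit, so x_22 = 1.
The clause (x_31') is unit, so x_31 = 0.
The clause (x_32) is unit, so x_32 = 1.
That conflicts with the unit clause (x_32').
Undo x_11 and try x_11 = 0.
The clause (x_12) is unit, so x_12 = 1.
The clause (x_22') is unit, so x_22 = 0.
The clause (x_21) is unit, so x_21 = 1.
The clause (x_31') is unit, so x_31 = 0.
The clause (x_32) is unit, so x_32 = 1.
That conflicts with the unit clause (x_32').
Both values of x_11 lead to a conflict.

UNSATISFIABLE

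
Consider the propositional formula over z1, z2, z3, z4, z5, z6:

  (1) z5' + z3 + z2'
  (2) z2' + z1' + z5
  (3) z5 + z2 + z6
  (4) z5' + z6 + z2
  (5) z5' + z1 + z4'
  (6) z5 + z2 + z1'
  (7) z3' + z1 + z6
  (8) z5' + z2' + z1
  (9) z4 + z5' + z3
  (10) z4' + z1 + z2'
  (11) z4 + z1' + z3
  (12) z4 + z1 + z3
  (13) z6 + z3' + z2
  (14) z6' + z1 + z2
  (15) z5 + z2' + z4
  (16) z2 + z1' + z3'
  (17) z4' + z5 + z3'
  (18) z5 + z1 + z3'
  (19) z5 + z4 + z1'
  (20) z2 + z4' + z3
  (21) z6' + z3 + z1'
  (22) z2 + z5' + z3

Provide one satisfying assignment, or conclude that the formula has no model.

z1=1, z2=1, z3=1, z4=0, z5=1, z6=1

Case z5 = 1:
Case z3 = 1:
Case z6 = 1:
Case z1 = 1:
Unit clause (z2) forces z2 = 1.
All clauses hold; z4 can take either value.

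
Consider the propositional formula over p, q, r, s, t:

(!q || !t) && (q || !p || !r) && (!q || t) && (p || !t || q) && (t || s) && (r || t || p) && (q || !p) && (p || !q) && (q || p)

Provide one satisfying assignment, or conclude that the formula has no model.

Try q = false.
The clause (!p) is unit, so p = false.
Now (p) is unsatisfied and unit — conflict.
That branch fails; take q = true instead.
The clause (!t) is unit, so t = false.
Now (t) is unsatisfied and unit — conflict.
Either choice for q ends in contradiction.

UNSATISFIABLE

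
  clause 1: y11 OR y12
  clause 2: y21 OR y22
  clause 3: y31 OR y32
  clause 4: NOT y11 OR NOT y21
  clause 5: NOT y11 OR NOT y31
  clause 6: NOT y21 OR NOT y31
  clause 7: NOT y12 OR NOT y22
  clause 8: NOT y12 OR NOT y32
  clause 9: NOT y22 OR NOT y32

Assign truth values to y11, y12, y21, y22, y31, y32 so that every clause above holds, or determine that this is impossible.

Case y11 = true:
Unit clause (NOT y21) forces y21 = false.
Unit clause (y22) forces y22 = true.
Unit clause (NOT y31) forces y31 = false.
Unit clause (y32) forces y32 = true.
Now (NOT y32) is unsatisfied and unit — conflict.
That branch fails; take y11 = false instead.
Unit clause (y12) forces y12 = true.
Unit clause (NOT y22) forces y22 = false.
Unit clause (y21) forces y21 = true.
Unit clause (NOT y31) forces y31 = false.
Unit clause (y32) forces y32 = true.
Now (NOT y32) is unsatisfied and unit — conflict.
Neither y11 = true nor y11 = false works.

UNSATISFIABLE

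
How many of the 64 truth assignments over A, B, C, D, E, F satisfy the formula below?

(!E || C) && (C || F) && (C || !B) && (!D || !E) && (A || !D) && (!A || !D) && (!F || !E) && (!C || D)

2

There are 2^6 = 64 truth assignments over (A, B, C, D, E, F).
Split on D. With D = true, the clauses containing D are satisfied and !D drops from the rest; 0 of the 2^5 = 32 assignments to the other variables satisfy what remains.
With D = false, by the same count on the reduced clause set, 2 assignments work.
(One model: A=F, B=F, C=F, D=F, E=F, F=T.)
Total: 0 + 2 = 2.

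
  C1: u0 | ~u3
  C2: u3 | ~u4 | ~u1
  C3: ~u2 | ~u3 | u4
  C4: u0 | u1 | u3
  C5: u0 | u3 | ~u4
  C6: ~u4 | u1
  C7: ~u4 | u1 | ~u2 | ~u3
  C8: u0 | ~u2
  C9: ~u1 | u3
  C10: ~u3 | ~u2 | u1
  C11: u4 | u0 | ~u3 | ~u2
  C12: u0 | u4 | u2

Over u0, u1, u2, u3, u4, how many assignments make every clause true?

There are 2^5 = 32 truth assignments over (u0, u1, u2, u3, u4).
Split on u2. With u2 = 1, the clauses containing u2 are satisfied and ~u2 drops from the rest; 2 of the 2^4 = 16 assignments to the other variables satisfy what remains.
With u2 = 0, by the same count on the reduced clause set, 4 assignments work.
(One model: u0=T, u1=F, u2=F, u3=F, u4=F.)
Total: 2 + 4 = 6.

6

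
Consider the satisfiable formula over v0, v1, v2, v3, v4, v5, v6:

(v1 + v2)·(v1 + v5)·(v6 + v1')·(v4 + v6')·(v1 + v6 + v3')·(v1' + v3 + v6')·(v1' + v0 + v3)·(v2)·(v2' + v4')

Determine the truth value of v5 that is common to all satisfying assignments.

Suppose v5 = 0.
(v1) alone gives v1 = 1.
(v6) alone gives v6 = 1.
(v4) alone gives v4 = 1.
(v3) alone gives v3 = 1.
(v2) alone gives v2 = 1.
Now (v2') is unsatisfied and unit — conflict.
So every satisfying assignment has v5 = True.

True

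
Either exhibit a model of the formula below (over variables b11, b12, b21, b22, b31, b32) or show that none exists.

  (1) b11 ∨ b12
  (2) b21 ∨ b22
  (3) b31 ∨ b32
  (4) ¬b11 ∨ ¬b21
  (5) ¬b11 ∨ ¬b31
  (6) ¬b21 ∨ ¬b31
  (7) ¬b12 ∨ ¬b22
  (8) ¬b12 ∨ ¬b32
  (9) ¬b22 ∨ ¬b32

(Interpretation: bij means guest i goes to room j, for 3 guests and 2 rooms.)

UNSATISFIABLE

Suppose b11 = True.
The clause (¬b21) is unit, so b21 = False.
The clause (b22) is unit, so b22 = True.
The clause (¬b31) is unit, so b31 = False.
The clause (b32) is unit, so b32 = True.
That conflicts with the unit clause (¬b32).
Undo b11 and try b11 = False.
The clause (b12) is unit, so b12 = True.
The clause (¬b22) is unit, so b22 = False.
The clause (b21) is unit, so b21 = True.
The clause (¬b31) is unit, so b31 = False.
The clause (b32) is unit, so b32 = True.
That conflicts with the unit clause (¬b32).
Neither b11 = True nor b11 = False works.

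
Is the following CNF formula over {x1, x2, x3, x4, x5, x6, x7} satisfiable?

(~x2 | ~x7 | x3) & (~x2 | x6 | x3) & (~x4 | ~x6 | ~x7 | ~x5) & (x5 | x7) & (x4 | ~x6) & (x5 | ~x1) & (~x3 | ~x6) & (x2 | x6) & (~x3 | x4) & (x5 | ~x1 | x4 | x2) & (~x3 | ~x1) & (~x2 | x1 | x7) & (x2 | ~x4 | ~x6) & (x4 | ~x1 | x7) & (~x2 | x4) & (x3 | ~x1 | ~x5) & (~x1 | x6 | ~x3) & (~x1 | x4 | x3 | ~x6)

Case x5 = 1:
Case x4 = 1:
Case x6 = 0:
Unit clause (x2) forces x2 = 1.
Unit clause (x3) forces x3 = 1.
Unit clause (~x1) forces x1 = 0.
Unit clause (x7) forces x7 = 1.
Every clause now holds.
A satisfying assignment: x1 ↦ 0; x2 ↦ 1; x3 ↦ 1; x4 ↦ 1; x5 ↦ 1; x6 ↦ 0; x7 ↦ 1.

Yes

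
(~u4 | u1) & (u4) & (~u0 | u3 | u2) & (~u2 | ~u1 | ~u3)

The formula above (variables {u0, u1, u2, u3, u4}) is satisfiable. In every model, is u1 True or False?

Suppose u1 = 0.
(~u4) alone gives u4 = 0.
Now (u4) is unsatisfied and unit — conflict.
So every satisfying assignment has u1 = True.

True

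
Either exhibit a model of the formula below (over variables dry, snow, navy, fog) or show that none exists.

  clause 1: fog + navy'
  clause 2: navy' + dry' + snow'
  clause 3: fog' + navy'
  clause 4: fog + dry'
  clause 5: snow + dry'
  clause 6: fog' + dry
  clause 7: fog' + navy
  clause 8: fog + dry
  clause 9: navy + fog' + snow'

UNSATISFIABLE

Suppose fog = 1.
From the singleton clause (navy'), navy = 0.
That conflicts with the unit clause (navy).
Undo fog and try fog = 0.
From the singleton clause (navy'), navy = 0.
From the singleton clause (dry'), dry = 0.
That conflicts with the unit clause (dry).
Neither fog = 1 nor fog = 0 works.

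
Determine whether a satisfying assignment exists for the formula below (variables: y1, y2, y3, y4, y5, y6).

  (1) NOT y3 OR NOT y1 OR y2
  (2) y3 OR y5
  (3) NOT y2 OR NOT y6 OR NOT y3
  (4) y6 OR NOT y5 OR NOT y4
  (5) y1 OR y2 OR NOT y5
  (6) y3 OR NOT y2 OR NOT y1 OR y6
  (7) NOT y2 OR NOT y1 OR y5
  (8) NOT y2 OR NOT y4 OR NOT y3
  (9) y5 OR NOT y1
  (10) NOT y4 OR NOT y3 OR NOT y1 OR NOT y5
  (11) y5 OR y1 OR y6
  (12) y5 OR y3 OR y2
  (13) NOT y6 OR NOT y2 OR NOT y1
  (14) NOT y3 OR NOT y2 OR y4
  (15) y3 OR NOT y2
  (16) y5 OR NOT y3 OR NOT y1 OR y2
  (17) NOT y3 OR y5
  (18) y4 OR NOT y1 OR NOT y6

Try y3 = false.
(y5) alone gives y5 = true.
(NOT y2) alone gives y2 = false.
(y1) alone gives y1 = true.
Try y6 = false.
(NOT y4) alone gives y4 = false.
All clauses are satisfied.
A satisfying assignment: y1=true; y2=false; y3=false; y4=false; y5=true; y6=false.

Yes, satisfiable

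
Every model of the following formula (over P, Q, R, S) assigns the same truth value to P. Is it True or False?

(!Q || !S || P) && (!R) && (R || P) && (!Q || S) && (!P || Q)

Suppose P = false.
Unit clause (!R) forces R = false.
Now (R) is unsatisfied and unit — conflict.
So every satisfying assignment has P = True.

True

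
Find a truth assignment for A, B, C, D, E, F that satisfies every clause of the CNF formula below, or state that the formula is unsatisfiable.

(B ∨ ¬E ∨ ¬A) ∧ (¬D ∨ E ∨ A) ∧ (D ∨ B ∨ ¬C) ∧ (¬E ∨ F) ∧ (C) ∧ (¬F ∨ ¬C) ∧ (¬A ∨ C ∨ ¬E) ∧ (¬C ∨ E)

UNSATISFIABLE

(C) alone gives C = True.
(¬F) alone gives F = False.
(¬E) alone gives E = False.
That conflicts with the unit clause (E).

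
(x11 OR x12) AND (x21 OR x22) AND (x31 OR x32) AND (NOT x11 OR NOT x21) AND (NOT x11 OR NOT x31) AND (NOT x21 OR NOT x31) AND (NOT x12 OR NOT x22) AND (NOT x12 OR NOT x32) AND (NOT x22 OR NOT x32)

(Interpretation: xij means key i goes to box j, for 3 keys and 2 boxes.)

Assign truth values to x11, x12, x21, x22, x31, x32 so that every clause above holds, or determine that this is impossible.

UNSATISFIABLE

Case x11 = true:
From the singleton clause (NOT x21), x21 = false.
From the singleton clause (x22), x22 = true.
From the singleton clause (NOT x31), x31 = false.
From the singleton clause (x32), x32 = true.
But (NOT x32) is also a unit clause — contradiction.
Undo x11 and try x11 = false.
From the singleton clause (x12), x12 = true.
From the singleton clause (NOT x22), x22 = false.
From the singleton clause (x21), x21 = true.
From the singleton clause (NOT x31), x31 = false.
From the singleton clause (x32), x32 = true.
But (NOT x32) is also a unit clause — contradiction.
Neither x11 = true nor x11 = false works.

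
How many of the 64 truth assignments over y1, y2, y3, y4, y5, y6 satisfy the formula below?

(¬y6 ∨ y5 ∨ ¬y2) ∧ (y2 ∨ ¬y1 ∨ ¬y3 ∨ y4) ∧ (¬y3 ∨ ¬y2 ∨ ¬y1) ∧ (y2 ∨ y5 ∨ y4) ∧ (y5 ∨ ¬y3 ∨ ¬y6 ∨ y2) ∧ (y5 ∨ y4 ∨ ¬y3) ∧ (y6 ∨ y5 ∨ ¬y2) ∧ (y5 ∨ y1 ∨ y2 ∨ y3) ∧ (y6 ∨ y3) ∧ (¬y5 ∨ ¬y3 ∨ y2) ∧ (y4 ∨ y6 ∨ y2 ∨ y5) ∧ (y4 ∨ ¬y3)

There are 2^6 = 64 truth assignments over (y1, y2, y3, y4, y5, y6).
Split on y2. With y2 = True, the clauses containing y2 are satisfied and ¬y2 drops from the rest; 6 of the 2^5 = 32 assignments to the other variables satisfy what remains.
With y2 = False, by the same count on the reduced clause set, 7 assignments work.
(One model: y1=F, y2=F, y3=F, y4=F, y5=T, y6=T.)
Total: 6 + 7 = 13.

13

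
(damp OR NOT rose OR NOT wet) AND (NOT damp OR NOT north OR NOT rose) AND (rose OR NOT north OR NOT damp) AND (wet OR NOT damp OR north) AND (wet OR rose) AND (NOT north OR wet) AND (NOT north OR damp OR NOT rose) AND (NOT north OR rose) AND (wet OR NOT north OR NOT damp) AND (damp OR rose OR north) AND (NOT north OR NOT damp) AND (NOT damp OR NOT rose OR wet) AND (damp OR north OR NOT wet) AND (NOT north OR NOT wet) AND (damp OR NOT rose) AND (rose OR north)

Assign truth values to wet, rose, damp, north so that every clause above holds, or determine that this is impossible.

Branch on wet: set wet = true.
From the singleton clause (NOT north), north = false.
From the singleton clause (damp), damp = true.
From the singleton clause (rose), rose = true.
Every clause now holds.

wet ↦ true,  rose ↦ true,  damp ↦ true,  north ↦ false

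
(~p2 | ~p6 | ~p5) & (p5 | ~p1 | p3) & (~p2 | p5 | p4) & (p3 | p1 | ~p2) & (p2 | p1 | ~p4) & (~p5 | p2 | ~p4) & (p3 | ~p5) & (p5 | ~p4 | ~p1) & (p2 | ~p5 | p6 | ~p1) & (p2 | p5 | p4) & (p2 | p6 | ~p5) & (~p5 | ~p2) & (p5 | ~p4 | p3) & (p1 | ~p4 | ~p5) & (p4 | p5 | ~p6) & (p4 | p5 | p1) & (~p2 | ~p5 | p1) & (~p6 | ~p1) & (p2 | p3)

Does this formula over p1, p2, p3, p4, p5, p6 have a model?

Case p3 = 1:
Case p5 = 0:
Case p2 = 1:
From the singleton clause (p4), p4 = 1.
From the singleton clause (~p1), p1 = 0.
All clauses hold; p6 can take either value.
A satisfying assignment: p1: 0; p2: 1; p3: 1; p4: 1; p5: 0; p6: 0.

Satisfiable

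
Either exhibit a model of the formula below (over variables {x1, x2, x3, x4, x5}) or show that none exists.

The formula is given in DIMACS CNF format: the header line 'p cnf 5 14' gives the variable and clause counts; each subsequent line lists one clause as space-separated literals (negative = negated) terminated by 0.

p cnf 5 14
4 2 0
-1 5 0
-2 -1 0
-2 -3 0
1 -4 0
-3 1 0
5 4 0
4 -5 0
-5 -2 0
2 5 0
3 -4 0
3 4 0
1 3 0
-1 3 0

x1=True,  x2=False,  x3=True,  x4=True,  x5=True

Suppose x4 = True.
(x1) alone gives x1 = True.
(x5) alone gives x5 = True.
(¬x2) alone gives x2 = False.
(x3) alone gives x3 = True.
Every clause now holds.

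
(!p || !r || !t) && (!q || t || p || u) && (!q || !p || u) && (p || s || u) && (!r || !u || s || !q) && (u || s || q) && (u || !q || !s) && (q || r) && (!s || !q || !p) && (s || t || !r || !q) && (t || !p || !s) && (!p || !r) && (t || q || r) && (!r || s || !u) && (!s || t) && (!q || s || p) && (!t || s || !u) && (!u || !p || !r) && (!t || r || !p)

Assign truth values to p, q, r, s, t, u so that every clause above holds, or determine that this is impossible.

Branch on q: set q = false.
Unit clause (r) forces r = true.
Unit clause (!p) forces p = false.
Branch on s: set s = true.
Unit clause (t) forces t = true.
All clauses hold; u can take either value.

p: false; q: false; r: true; s: true; t: true; u: true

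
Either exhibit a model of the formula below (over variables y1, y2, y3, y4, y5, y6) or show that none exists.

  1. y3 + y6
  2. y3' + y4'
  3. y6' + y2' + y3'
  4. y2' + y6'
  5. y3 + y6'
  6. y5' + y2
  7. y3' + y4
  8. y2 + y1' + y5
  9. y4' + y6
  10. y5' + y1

UNSATISFIABLE

Try y3 = 1.
Unit clause (y4') forces y4 = 0.
But (y4) is also a unit clause — contradiction.
Undo y3 and try y3 = 0.
Unit clause (y6) forces y6 = 1.
But (y6') is also a unit clause — contradiction.
Both values of y3 lead to a conflict.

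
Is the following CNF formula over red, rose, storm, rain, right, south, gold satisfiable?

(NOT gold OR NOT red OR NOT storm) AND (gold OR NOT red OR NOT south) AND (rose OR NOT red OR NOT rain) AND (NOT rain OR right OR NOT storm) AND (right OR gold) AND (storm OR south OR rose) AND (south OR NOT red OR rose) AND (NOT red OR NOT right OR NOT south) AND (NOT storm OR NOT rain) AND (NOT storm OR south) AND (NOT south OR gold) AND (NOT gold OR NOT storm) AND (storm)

No, unsatisfiable

The clause (storm) is unit, so storm = true.
The clause (NOT rain) is unit, so rain = false.
The clause (south) is unit, so south = true.
The clause (gold) is unit, so gold = true.
That conflicts with the unit clause (NOT gold).
No assignment satisfies every clause.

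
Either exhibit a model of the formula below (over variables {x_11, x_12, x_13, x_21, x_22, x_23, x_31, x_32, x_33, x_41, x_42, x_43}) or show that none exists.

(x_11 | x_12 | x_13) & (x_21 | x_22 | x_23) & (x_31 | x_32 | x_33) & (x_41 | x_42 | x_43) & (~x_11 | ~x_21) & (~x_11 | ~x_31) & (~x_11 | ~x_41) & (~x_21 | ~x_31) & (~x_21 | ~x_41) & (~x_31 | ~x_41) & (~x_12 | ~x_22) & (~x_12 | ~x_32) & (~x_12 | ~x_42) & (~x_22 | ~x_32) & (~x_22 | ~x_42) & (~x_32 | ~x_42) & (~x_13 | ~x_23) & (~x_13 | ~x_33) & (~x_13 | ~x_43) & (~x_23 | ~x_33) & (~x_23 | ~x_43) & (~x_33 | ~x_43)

UNSATISFIABLE

Try x_11 = 0.
Try x_12 = 1.
The clause (~x_22) is unit, so x_22 = 0.
The clause (~x_32) is unit, so x_32 = 0.
The clause (~x_42) is unit, so x_42 = 0.
Try x_21 = 1.
The clause (~x_31) is unit, so x_31 = 0.
The clause (x_33) is unit, so x_33 = 1.
The clause (~x_41) is unit, so x_41 = 0.
The clause (x_43) is unit, so x_43 = 1.
But (~x_43) is also a unit clause — contradiction.
So x_21 must be the other value — set x_21 = 0.
The clause (x_23) is unit, so x_23 = 1.
The clause (~x_13) is unit, so x_13 = 0.
The clause (~x_33) is unit, so x_33 = 0.
The clause (x_31) is unit, so x_31 = 1.
The clause (~x_41) is unit, so x_41 = 0.
The clause (x_43) is unit, so x_43 = 1.
But (~x_43) is also a unit clause — contradiction.
Neither x_21 = 1 nor x_21 = 0 works.
So x_12 must be the other value — set x_12 = 0.
The clause (x_13) is unit, so x_13 = 1.
The clause (~x_23) is unit, so x_23 = 0.
The clause (~x_33) is unit, so x_33 = 0.
The clause (~x_43) is unit, so x_43 = 0.
Try x_21 = 1.
The clause (~x_31) is unit, so x_31 = 0.
The clause (x_32) is unit, so x_32 = 1.
The clause (~x_41) is unit, so x_41 = 0.
The clause (x_42) is unit, so x_42 = 1.
But (~x_42) is also a unit clause — contradiction.
So x_21 must be the other value — set x_21 = 0.
The clause (x_22) is unit, so x_22 = 1.
The clause (~x_32) is unit, so x_32 = 0.
The clause (x_31) is unit, so x_31 = 1.
The clause (~x_41) is unit, so x_41 = 0.
The clause (x_42) is unit, so x_42 = 1.
But (~x_42) is also a unit clause — contradiction.
Neither x_21 = 1 nor x_21 = 0 works.
Neither x_12 = 1 nor x_12 = 0 works.
So x_11 must be the other value — set x_11 = 1.
The clause (~x_21) is unit, so x_21 = 0.
The clause (~x_31) is unit, so x_31 = 0.
The clause (~x_41) is unit, so x_41 = 0.
Try x_22 = 1.
The clause (~x_12) is unit, so x_12 = 0.
The clause (~x_32) is unit, so x_32 = 0.
The clause (x_33) is unit, so x_33 = 1.
The clause (~x_42) is unit, so x_42 = 0.
The clause (x_43) is unit, so x_43 = 1.
But (~x_43) is also a unit clause — contradiction.
So x_22 must be the other value — set x_22 = 0.
The clause (x_23) is unit, so x_23 = 1.
The clause (~x_13) is unit, so x_13 = 0.
The clause (~x_33) is unit, so x_33 = 0.
The clause (x_32) is unit, so x_32 = 1.
The clause (~x_12) is unit, so x_12 = 0.
The clause (~x_42) is unit, so x_42 = 0.
The clause (x_43) is unit, so x_43 = 1.
But (~x_43) is also a unit clause — contradiction.
Neither x_22 = 1 nor x_22 = 0 works.
Neither x_11 = 1 nor x_11 = 0 works.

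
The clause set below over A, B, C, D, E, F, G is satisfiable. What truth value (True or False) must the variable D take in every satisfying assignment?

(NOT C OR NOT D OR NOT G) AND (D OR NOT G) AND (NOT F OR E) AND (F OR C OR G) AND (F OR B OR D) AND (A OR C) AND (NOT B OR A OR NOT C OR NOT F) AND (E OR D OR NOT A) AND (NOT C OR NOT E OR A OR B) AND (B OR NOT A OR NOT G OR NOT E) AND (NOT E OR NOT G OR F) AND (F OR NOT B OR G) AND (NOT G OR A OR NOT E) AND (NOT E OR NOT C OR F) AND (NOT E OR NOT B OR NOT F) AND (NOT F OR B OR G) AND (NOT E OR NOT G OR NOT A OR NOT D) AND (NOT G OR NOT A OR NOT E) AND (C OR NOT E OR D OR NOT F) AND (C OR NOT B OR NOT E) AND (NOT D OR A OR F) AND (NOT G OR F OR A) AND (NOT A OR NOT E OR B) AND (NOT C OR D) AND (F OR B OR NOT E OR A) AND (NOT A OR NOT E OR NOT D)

Suppose D = false.
The clause (NOT G) is unit, so G = false.
The clause (NOT C) is unit, so C = false.
The clause (F) is unit, so F = true.
The clause (E) is unit, so E = true.
But (NOT E) is also a unit clause — contradiction.
So every satisfying assignment has D = True.

True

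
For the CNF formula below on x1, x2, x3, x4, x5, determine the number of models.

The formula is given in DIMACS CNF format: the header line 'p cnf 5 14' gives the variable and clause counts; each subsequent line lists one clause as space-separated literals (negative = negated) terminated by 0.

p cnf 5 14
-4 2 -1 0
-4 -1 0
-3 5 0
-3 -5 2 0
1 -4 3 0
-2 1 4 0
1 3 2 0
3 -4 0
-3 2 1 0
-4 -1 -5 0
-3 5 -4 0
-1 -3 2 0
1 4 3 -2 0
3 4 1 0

There are 2^5 = 32 truth assignments over (x1, x2, x3, x4, x5).
Split on x4. With x4 = True, the clauses containing x4 are satisfied and ¬x4 drops from the rest; 1 of the 2^4 = 16 assignments to the other variables satisfy what remains.
With x4 = False, by the same count on the reduced clause set, 5 assignments work.
(One model: x1=F, x2=T, x3=T, x4=T, x5=T.)
Total: 1 + 5 = 6.

6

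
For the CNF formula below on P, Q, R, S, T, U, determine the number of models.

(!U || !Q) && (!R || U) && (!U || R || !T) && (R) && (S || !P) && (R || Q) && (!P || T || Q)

5

There are 2^6 = 64 truth assignments over (P, Q, R, S, T, U).
Split on U. With U = true, the clauses containing U are satisfied and !U drops from the rest; 5 of the 2^5 = 32 assignments to the other variables satisfy what remains.
With U = false, by the same count on the reduced clause set, 0 assignments work.
(One model: P=F, Q=F, R=T, S=F, T=F, U=T.)
Total: 5 + 0 = 5.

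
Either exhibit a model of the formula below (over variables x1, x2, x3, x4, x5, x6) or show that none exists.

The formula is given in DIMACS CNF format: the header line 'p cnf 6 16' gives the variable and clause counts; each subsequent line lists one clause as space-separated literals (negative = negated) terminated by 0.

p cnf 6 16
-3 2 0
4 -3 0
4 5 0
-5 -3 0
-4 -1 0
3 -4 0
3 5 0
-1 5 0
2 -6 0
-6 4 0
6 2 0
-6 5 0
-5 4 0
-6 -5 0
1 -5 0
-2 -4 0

UNSATISFIABLE

Suppose x3 = False.
Unit clause (¬x4) forces x4 = False.
Unit clause (x5) forces x5 = True.
But (¬x5) is also a unit clause — contradiction.
That branch fails; take x3 = True instead.
Unit clause (x2) forces x2 = True.
Unit clause (x4) forces x4 = True.
But (¬x4) is also a unit clause — contradiction.
Neither x3 = True nor x3 = False works.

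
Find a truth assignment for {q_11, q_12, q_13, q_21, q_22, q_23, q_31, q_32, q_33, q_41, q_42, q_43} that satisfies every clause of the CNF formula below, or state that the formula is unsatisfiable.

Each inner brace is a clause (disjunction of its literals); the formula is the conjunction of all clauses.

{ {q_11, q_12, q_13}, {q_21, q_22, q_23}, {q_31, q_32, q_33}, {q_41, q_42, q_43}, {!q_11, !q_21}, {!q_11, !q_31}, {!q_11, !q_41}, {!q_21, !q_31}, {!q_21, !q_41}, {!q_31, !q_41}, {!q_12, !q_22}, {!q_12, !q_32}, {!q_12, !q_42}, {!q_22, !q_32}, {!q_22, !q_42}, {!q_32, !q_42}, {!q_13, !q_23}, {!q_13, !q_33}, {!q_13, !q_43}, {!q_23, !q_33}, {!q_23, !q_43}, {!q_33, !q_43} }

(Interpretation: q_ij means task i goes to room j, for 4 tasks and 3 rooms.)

Try q_11 = false.
Try q_12 = true.
Unit clause (!q_22) forces q_22 = false.
Unit clause (!q_32) forces q_32 = false.
Unit clause (!q_42) forces q_42 = false.
Try q_21 = true.
Unit clause (!q_31) forces q_31 = false.
Unit clause (q_33) forces q_33 = true.
Unit clause (!q_41) forces q_41 = false.
Unit clause (q_43) forces q_43 = true.
That conflicts with the unit clause (!q_43).
Undo q_21 and try q_21 = false.
Unit clause (q_23) forces q_23 = true.
Unit clause (!q_13) forces q_13 = false.
Unit clause (!q_33) forces q_33 = false.
Unit clause (q_31) forces q_31 = true.
Unit clause (!q_41) forces q_41 = false.
Unit clause (q_43) forces q_43 = true.
That conflicts with the unit clause (!q_43).
Neither q_21 = true nor q_21 = false works.
Undo q_12 and try q_12 = false.
Unit clause (q_13) forces q_13 = true.
Unit clause (!q_23) forces q_23 = false.
Unit clause (!q_33) forces q_33 = false.
Unit clause (!q_43) forces q_43 = false.
Try q_21 = true.
Unit clause (!q_31) forces q_31 = false.
Unit clause (q_32) forces q_32 = true.
Unit clause (!q_41) forces q_41 = false.
Unit clause (q_42) forces q_42 = true.
That conflicts with the unit clause (!q_42).
Undo q_21 and try q_21 = false.
Unit clause (q_22) forces q_22 = true.
Unit clause (!q_32) forces q_32 = false.
Unit clause (q_31) forces q_31 = true.
Unit clause (!q_41) forces q_41 = false.
Unit clause (q_42) forces q_42 = true.
That conflicts with the unit clause (!q_42).
Neither q_21 = true nor q_21 = false works.
Neither q_12 = true nor q_12 = false works.
Undo q_11 and try q_11 = true.
Unit clause (!q_21) forces q_21 = false.
Unit clause (!q_31) forces q_31 = false.
Unit clause (!q_41) forces q_41 = false.
Try q_22 = true.
Unit clause (!q_12) forces q_12 = false.
Unit clause (!q_32) forces q_32 = false.
Unit clause (q_33) forces q_33 = true.
Unit clause (!q_42) forces q_42 = false.
Unit clause (q_43) forces q_43 = true.
That conflicts with the unit clause (!q_43).
Undo q_22 and try q_22 = false.
Unit clause (q_23) forces q_23 = true.
Unit clause (!q_13) forces q_13 = false.
Unit clause (!q_33) forces q_33 = false.
Unit clause (q_32) forces q_32 = true.
Unit clause (!q_12) forces q_12 = false.
Unit clause (!q_42) forces q_42 = false.
Unit clause (q_43) forces q_43 = true.
That conflicts with the unit clause (!q_43).
Neither q_22 = true nor q_22 = false works.
Neither q_11 = true nor q_11 = false works.

UNSATISFIABLE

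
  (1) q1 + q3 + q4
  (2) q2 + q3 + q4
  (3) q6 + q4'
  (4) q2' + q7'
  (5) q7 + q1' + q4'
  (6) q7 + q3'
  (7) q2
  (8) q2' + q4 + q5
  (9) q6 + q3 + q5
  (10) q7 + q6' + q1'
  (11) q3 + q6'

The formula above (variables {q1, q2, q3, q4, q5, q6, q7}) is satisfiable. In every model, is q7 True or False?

False

Suppose q7 = 1.
From the singleton clause (q2'), q2 = 0.
That conflicts with the unit clause (q2).
So every satisfying assignment has q7 = False.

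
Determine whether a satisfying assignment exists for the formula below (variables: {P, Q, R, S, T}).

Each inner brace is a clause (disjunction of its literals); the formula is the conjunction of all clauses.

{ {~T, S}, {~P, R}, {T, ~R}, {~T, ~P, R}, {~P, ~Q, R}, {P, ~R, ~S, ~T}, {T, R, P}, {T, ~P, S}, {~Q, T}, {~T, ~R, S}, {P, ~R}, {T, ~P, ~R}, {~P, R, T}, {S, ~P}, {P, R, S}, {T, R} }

Branch on T: set T = 1.
The clause (S) is unit, so S = 1.
Branch on P: set P = 1.
The clause (R) is unit, so R = 1.
No clause remains; Q is free.
A satisfying assignment: P ↦ 1; Q ↦ 0; R ↦ 1; S ↦ 1; T ↦ 1.

Yes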